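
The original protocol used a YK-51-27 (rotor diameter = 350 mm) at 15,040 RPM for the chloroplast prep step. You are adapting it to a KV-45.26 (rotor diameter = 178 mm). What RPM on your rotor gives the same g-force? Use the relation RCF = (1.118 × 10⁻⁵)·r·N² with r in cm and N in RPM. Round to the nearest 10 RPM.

≈ 21090 RPM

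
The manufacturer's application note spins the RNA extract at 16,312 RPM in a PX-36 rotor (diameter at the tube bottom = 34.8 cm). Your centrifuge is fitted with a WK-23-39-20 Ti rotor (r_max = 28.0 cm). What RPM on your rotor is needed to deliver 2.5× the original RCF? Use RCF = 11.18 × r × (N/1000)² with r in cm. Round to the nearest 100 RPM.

20300 RPM

Original rotor: r = 34.8 / 2 = 17.4 cm
RCF_original = 11.18 × 17.4 × (16.312)² = 11.18 × 17.4 × 266.081344 ≈ 51,761.3 × g
Target RCF = 2.5 × 51,761.3 ≈ 129,403.2 × g
129,403.2 = 11.18 × 28 × (N/1000)²
(N/1000)² = 129,403.2 / 313.04 = 413.3759
N = 1000 × √413.3759 ≈ 20,331.6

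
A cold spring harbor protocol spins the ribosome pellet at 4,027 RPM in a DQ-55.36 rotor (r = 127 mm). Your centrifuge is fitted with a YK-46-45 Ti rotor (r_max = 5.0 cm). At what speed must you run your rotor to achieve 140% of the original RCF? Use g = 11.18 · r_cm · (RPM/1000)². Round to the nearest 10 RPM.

7590 RPM

Original rotor: r = 127 mm = 12.7 cm
RCF = 11.18 × r × (N/1000)²
RCF_original = 11.18 × 12.7 × (4.027)² = 11.18 × 12.7 × 16.216729 ≈ 2,302.5 × g
Target RCF = 1.4 × 2,302.5 ≈ 3,223.5 × g
3,223.5 = 11.18 × 5 × (N/1000)²
(N/1000)² = 3,223.5 / 55.9 = 57.66547
N = 1000 × √57.66547 ≈ 7,593.8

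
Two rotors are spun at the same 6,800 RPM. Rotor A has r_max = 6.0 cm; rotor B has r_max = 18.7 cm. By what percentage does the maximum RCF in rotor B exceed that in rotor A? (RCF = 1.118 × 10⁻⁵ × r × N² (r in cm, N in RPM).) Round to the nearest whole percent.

212%

At equal RPM, RCF scales linearly with r: ratio = 18.7 / 6.0 = 3.1167.
So rotor B delivers 211.7% more g-force.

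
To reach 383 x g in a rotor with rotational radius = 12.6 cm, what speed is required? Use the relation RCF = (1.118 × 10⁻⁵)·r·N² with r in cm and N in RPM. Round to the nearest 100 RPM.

≈ 1600 RPM

383 = 1.118 × 10⁻⁵ × 12.6 × N²
N² = 383 / (14.0868 × 10⁻⁵) = 2,718,857
N ≈ √2,718,857 ≈ 1,648.9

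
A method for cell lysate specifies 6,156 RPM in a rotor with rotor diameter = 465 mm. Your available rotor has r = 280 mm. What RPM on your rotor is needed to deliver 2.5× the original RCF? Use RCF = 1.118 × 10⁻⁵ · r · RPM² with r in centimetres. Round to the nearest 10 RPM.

8870 RPM

Original rotor: r = 465 mm / 2 = 232.5 mm = 23.25 cm
RCF_original = 1.118 × 10⁻⁵ × 23.25 × (6156)² = 1.118 × 10⁻⁵ × 23.25 × 37,896,336 ≈ 9,850.6 × g
Target RCF = 2.5 × 9,850.6 ≈ 24,626.5 × g
Your rotor: r = 280 mm = 28.0 cm
24,626.5 = 1.118 × 10⁻⁵ × 28 × N²
N² = 24,626.5 / (31.304 × 10⁻⁵) = 78,668,860
N ≈ √78,668,860 ≈ 8,869.5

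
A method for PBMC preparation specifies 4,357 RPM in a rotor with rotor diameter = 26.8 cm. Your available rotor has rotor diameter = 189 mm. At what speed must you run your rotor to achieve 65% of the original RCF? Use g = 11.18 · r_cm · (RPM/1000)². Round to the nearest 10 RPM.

4180 RPM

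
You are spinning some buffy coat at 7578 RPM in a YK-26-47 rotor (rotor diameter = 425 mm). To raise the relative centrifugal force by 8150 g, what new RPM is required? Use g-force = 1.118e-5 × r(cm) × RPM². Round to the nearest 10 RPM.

r = 425 mm / 2 = 212.5 mm = 21.25 cm
Current RCF = 1.118 × 10⁻⁵ × 21.25 × (7578)² = 1.118 × 10⁻⁵ × 21.25 × 57,426,084 ≈ 13,643 × g
Target RCF = 13,643 + 8,150 = 21,793 × g
N² = 21,793 / (23.7575 × 10⁻⁵) = 91,731,032
N ≈ √91,731,032 ≈ 9,577.6

≈ 9580 RPM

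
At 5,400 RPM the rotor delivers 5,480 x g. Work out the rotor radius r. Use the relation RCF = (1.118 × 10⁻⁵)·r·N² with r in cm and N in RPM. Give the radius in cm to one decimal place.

≈ 16.8 cm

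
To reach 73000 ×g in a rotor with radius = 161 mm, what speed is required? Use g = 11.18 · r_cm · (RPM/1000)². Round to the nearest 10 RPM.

r = 161 mm = 16.1 cm
RCF = 11.18 × r × (N/1000)²
73,000 = 11.18 × 16.1 × (N/1000)²
(N/1000)² = 73,000 / 179.998 = 405.5601
N = 1000 × √405.5601 ≈ 20,138.5

20140 RPM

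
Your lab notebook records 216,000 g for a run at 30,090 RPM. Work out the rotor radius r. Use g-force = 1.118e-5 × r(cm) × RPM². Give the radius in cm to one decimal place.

≈ 21.3 cm

RCF = 1.118 × 10⁻⁵ × r × N²
216000 = 1.118 × 10⁻⁵ × r × (30090)²
r = 216000 / (1.118 × 10⁻⁵ × 905,408,100) = 216000 / 10122.46 ≈ 21.339 cm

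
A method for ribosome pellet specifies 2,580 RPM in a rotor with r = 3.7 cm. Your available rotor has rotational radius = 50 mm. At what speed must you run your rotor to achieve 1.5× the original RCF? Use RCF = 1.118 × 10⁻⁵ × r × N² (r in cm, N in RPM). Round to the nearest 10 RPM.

2720 RPM

RCF_original = 1.118 × 10⁻⁵ × 3.7 × (2580)² = 1.118 × 10⁻⁵ × 3.7 × 6,656,400 ≈ 275.3 × g
Target RCF = 1.5 × 275.3 ≈ 413 × g
Your rotor: r = 50 mm = 5.0 cm
413 = 1.118 × 10⁻⁵ × 5 × N²
N² = 413 / (5.59 × 10⁻⁵) = 7,388,193
N ≈ √7,388,193 ≈ 2,718.1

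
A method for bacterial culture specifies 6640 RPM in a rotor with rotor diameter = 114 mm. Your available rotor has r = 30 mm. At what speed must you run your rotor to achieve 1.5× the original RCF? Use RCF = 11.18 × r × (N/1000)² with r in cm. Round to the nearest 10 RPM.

11210 RPM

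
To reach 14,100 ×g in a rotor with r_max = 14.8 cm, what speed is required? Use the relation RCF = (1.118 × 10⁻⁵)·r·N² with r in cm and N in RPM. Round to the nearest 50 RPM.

N ≈ 9250 RPM

14,100 = 1.118 × 10⁻⁵ × 14.8 × N²
N² = 14,100 / (16.5464 × 10⁻⁵) = 85,214,911
N ≈ √85,214,911 ≈ 9,231.2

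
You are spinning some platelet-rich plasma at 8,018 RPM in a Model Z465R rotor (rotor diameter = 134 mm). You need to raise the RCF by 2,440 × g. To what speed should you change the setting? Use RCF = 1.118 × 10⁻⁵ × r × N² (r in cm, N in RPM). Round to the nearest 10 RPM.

r = 134 mm / 2 = 67 mm = 6.7 cm
Current RCF = 1.118 × 10⁻⁵ × 6.7 × (8018)² = 1.118 × 10⁻⁵ × 6.7 × 64,288,324 ≈ 4,815.6 × g
Target RCF = 4,815.6 + 2,440 = 7,255.6 × g
N² = 7,255.6 / (7.4906 × 10⁻⁵) = 96,862,735
N ≈ √96,862,735 ≈ 9,841.9

N₂ ≈ 9840 RPM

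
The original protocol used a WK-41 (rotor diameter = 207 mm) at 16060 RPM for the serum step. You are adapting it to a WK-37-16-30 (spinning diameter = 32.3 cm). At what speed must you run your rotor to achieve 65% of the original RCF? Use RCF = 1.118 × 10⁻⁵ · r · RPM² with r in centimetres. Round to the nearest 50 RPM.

Original rotor: r = 207 mm / 2 = 103.5 mm = 10.35 cm
RCF_original = 1.118 × 10⁻⁵ × 10.35 × (16060)² = 1.118 × 10⁻⁵ × 10.35 × 257,923,600 ≈ 29,845.1 × g
Target RCF = 0.65 × 29,845.1 ≈ 19,399.3 × g
Your rotor: r = 32.3 / 2 = 16.15 cm
19,399.3 = 1.118 × 10⁻⁵ × 16.15 × N²
N² = 19,399.3 / (18.0557 × 10⁻⁵) = 107,441,417
N ≈ √107,441,417 ≈ 10,365.4

10350 RPM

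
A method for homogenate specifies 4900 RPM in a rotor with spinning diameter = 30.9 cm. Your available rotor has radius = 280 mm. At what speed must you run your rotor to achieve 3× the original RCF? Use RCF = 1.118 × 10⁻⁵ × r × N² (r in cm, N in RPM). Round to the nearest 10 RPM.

Original rotor: r = 30.9 / 2 = 15.45 cm
RCF = 1.118 × 10⁻⁵ × r × N²
RCF_original = 1.118 × 10⁻⁵ × 15.45 × (4900)² = 1.118 × 10⁻⁵ × 15.45 × 24,010,000 ≈ 4,147.3 × g
Target RCF = 3 × 4,147.3 ≈ 12,441.9 × g
Your rotor: r = 280 mm = 28.0 cm
12,441.9 = 1.118 × 10⁻⁵ × 28 × N²
N² = 12,441.9 / (31.304 × 10⁻⁵) = 39,745,400
N ≈ √39,745,400 ≈ 6,304.4

≈ 6300 RPM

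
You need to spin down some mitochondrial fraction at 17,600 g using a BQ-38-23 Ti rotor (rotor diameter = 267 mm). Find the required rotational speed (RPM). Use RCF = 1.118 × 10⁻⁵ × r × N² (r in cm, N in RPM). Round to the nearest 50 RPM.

r = 267 mm / 2 = 133.5 mm = 13.35 cm
17,600 = 1.118 × 10⁻⁵ × 13.35 × N²
N² = 17,600 / (14.9253 × 10⁻⁵) = 117,920,578
N ≈ √117,920,578 ≈ 10,859.1

N ≈ 10850 RPM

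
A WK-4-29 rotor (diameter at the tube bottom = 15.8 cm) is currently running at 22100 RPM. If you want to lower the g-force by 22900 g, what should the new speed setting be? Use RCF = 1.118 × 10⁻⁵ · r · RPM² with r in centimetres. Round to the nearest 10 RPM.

r = 15.8 / 2 = 7.9 cm
Current RCF = 1.118 × 10⁻⁵ × 7.9 × (22100)² = 1.118 × 10⁻⁵ × 7.9 × 488,410,000 ≈ 43,137.3 × g
Target RCF = 43,137.3 − 22,900 = 20,237.3 × g
N² = 20,237.3 / (8.8322 × 10⁻⁵) = 229,130,907
N ≈ √229,130,907 ≈ 15,137.1

15140 RPM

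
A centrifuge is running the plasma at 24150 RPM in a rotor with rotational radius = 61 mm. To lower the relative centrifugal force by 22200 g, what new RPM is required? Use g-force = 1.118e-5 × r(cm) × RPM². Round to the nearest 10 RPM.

≈ 16050 RPM

r = 61 mm = 6.1 cm
Current RCF = 1.118 × 10⁻⁵ × 6.1 × (24150)² = 1.118 × 10⁻⁵ × 6.1 × 583,222,500 ≈ 39,774.6 × g
Target RCF = 39,774.6 − 22,200 = 17,574.6 × g
N² = 17,574.6 / (6.8198 × 10⁻⁵) = 257,699,639
N ≈ √257,699,639 ≈ 16,053.0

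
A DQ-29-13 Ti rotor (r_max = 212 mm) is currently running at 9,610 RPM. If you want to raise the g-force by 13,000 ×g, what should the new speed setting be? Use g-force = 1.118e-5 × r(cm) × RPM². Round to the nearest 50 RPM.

r = 212 mm = 21.2 cm
Current RCF = 1.118 × 10⁻⁵ × 21.2 × (9610)² = 1.118 × 10⁻⁵ × 21.2 × 92,352,100 ≈ 21,888.9 × g
Target RCF = 21,888.9 + 13,000 = 34,888.9 × g
N² = 34,888.9 / (23.7016 × 10⁻⁵) = 147,200,611
N ≈ √147,200,611 ≈ 12,132.6

≈ 12150 RPM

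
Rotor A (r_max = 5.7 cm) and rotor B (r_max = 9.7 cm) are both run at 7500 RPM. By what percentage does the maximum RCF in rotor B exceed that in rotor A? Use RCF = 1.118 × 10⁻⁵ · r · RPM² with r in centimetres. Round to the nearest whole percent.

70%

At equal RPM, RCF scales linearly with r: ratio = 9.7 / 5.7 = 1.7018.
So rotor B delivers 70.2% more g-force.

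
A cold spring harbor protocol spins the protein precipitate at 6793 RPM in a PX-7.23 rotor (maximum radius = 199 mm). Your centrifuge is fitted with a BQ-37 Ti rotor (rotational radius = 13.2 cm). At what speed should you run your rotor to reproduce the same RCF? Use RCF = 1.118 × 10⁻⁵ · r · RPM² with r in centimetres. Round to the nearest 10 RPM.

8340 RPM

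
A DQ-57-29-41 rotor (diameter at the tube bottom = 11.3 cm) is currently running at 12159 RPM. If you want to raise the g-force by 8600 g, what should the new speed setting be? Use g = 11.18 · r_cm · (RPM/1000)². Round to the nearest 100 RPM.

N₂ ≈ 16900 RPM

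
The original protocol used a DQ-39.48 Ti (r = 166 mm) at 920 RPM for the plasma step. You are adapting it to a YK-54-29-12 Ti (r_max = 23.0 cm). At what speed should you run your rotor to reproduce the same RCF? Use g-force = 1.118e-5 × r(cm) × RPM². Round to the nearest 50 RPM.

800 RPM

Original rotor: r = 166 mm = 16.6 cm
RCF_original = 1.118 × 10⁻⁵ × 16.6 × (920)² = 1.118 × 10⁻⁵ × 16.6 × 846,400 ≈ 157.1 × g
157.1 = 1.118 × 10⁻⁵ × 23 × N²
N² = 157.1 / (25.714 × 10⁻⁵) = 610,951
N ≈ √610,951 ≈ 781.6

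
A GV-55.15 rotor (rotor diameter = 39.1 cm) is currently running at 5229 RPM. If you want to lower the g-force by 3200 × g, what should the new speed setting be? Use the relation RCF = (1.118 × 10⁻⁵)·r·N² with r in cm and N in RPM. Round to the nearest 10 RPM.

r = 39.1 / 2 = 19.55 cm
Current RCF = 1.118 × 10⁻⁵ × 19.55 × (5229)² = 1.118 × 10⁻⁵ × 19.55 × 27,342,441 ≈ 5,976.2 × g
Target RCF = 5,976.2 − 3,200 = 2,776.2 × g
N² = 2,776.2 / (21.8569 × 10⁻⁵) = 12,701,710
N ≈ √12,701,710 ≈ 3,563.9

N₂ ≈ 3560 RPM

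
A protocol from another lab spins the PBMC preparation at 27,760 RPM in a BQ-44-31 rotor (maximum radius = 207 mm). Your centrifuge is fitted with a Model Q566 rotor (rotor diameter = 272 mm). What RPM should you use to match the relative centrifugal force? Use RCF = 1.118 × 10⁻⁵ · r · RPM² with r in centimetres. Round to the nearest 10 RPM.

34250 RPM

Original rotor: r = 207 mm = 20.7 cm
RCF = 1.118 × 10⁻⁵ × r × N²
RCF_original = 1.118 × 10⁻⁵ × 20.7 × (27760)² = 1.118 × 10⁻⁵ × 20.7 × 770,617,600 ≈ 178,340.9 × g
Your rotor: r = 272 mm / 2 = 136 mm = 13.6 cm
178,340.9 = 1.118 × 10⁻⁵ × 13.6 × N²
N² = 178,340.9 / (15.2048 × 10⁻⁵) = 1,172,924,997
N ≈ √1,172,924,997 ≈ 34,248.0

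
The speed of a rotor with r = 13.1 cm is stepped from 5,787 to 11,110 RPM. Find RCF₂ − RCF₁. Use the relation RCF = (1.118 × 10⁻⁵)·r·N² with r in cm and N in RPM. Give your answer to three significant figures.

RCF₁ = 1.118 × 10⁻⁵ × 13.1 × (5787)² = 1.118 × 10⁻⁵ × 13.1 × 33,489,369 ≈ 4,904.8 × g
RCF₂ = 1.118 × 10⁻⁵ × 13.1 × (11110)² = 1.118 × 10⁻⁵ × 13.1 × 123,432,100 ≈ 18,077.6 × g
Increase = 18,077.6 − 4,904.8 = 13,172.8

≈ 13200 ×g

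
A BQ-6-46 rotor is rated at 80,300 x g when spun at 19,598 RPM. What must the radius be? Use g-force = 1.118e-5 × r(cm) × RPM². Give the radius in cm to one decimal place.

80300 = 1.118 × 10⁻⁵ × r × (19598)²
r = 80300 / (1.118 × 10⁻⁵ × 384,081,604) = 80300 / 4294.032 ≈ 18.700 cm

≈ 18.7 cm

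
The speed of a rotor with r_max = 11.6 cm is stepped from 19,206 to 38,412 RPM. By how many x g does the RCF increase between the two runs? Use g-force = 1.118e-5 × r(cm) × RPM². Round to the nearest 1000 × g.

≈ 144000 x g

RCF₁ = 1.118 × 10⁻⁵ × 11.6 × (19206)² = 1.118 × 10⁻⁵ × 11.6 × 368,870,436 ≈ 47,838.1 × g
RCF₂ = 1.118 × 10⁻⁵ × 11.6 × (38412)² = 1.118 × 10⁻⁵ × 11.6 × 1,475,481,744 ≈ 191,352.3 × g
Increase = 191,352.3 − 47,838.1 = 143,514.2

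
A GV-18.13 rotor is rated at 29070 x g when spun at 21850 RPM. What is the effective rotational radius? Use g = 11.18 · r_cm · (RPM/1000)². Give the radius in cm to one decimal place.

≈ 5.4 cm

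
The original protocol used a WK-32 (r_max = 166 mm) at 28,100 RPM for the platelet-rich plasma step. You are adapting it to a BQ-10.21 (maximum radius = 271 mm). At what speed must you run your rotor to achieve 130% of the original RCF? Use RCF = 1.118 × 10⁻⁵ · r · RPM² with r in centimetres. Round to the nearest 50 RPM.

≈ 25100 RPM

Original rotor: r = 166 mm = 16.6 cm
RCF = 1.118 × 10⁻⁵ × r × N²
RCF_original = 1.118 × 10⁻⁵ × 16.6 × (28100)² = 1.118 × 10⁻⁵ × 16.6 × 789,610,000 ≈ 146,542.1 × g
Target RCF = 1.3 × 146,542.1 ≈ 190,504.7 × g
Your rotor: r = 271 mm = 27.1 cm
190,504.7 = 1.118 × 10⁻⁵ × 27.1 × N²
N² = 190,504.7 / (30.2978 × 10⁻⁵) = 628,774,036
N ≈ √628,774,036 ≈ 25,075.4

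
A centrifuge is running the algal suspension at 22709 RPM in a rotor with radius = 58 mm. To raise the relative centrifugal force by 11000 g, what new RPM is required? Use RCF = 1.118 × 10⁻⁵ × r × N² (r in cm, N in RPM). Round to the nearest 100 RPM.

r = 58 mm = 5.8 cm
Current RCF = 1.118 × 10⁻⁵ × 5.8 × (22709)² = 1.118 × 10⁻⁵ × 5.8 × 515,698,681 ≈ 33,440 × g
Target RCF = 33,440 + 11,000 = 44,440 × g
N² = 44,440 / (6.4844 × 10⁻⁵) = 685,337,117
N ≈ √685,337,117 ≈ 26,178.9

≈ 26200 RPM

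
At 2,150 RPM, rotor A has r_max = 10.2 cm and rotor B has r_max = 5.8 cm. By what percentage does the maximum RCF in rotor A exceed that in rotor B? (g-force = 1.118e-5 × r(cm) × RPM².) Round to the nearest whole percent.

76%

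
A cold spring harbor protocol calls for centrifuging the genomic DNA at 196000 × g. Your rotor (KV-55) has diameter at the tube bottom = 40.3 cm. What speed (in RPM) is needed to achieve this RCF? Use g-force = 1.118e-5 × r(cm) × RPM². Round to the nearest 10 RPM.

r = 40.3 / 2 = 20.15 cm
196,000 = 1.118 × 10⁻⁵ × 20.15 × N²
N² = 196,000 / (22.5277 × 10⁻⁵) = 870,039,995
N ≈ √870,039,995 ≈ 29,496.4

29500 RPM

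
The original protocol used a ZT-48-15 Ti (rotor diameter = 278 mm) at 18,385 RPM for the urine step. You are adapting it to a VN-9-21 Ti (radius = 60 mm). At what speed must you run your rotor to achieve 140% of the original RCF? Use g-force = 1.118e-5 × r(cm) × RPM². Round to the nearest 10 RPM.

Original rotor: r = 278 mm / 2 = 139 mm = 13.9 cm
RCF = 1.118 × 10⁻⁵ × r × N²
RCF_original = 1.118 × 10⁻⁵ × 13.9 × (18385)² = 1.118 × 10⁻⁵ × 13.9 × 338,008,225 ≈ 52,527.2 × g
Target RCF = 1.4 × 52,527.2 ≈ 73,538.1 × g
Your rotor: r = 60 mm = 6.0 cm
73,538.1 = 1.118 × 10⁻⁵ × 6 × N²
N² = 73,538.1 / (6.708 × 10⁻⁵) = 1,096,274,597
N ≈ √1,096,274,597 ≈ 33,110.0

33110 RPM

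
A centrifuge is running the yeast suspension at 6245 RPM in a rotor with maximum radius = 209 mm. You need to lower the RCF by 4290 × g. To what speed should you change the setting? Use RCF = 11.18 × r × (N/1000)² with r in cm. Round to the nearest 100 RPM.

r = 209 mm = 20.9 cm
Current RCF = 11.18 × 20.9 × (6.245)² = 11.18 × 20.9 × 39.000025 ≈ 9,112.8 × g
Target RCF = 9,112.8 − 4,290 = 4,822.8 × g
(N/1000)² = 4,822.8 / 233.662 = 20.64007
N = 1000 × √20.64007 ≈ 4,543.1

N₂ ≈ 4500 RPM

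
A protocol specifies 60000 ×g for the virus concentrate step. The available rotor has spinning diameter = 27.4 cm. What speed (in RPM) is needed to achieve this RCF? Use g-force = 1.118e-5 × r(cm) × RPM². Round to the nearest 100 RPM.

r = 27.4 / 2 = 13.7 cm
60,000 = 1.118 × 10⁻⁵ × 13.7 × N²
N² = 60,000 / (15.3166 × 10⁻⁵) = 391,731,846
N ≈ √391,731,846 ≈ 19,792.2

19800 RPM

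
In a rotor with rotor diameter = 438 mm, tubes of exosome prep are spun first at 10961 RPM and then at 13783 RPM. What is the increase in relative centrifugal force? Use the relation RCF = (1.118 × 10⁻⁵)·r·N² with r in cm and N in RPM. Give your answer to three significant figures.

r = 438 mm / 2 = 219 mm = 21.9 cm
RCF₁ = 1.118 × 10⁻⁵ × 21.9 × (10961)² = 1.118 × 10⁻⁵ × 21.9 × 120,143,521 ≈ 29,416.2 × g
RCF₂ = 1.118 × 10⁻⁵ × 21.9 × (13783)² = 1.118 × 10⁻⁵ × 21.9 × 189,971,089 ≈ 46,512.9 × g
Increase = 46,512.9 − 29,416.2 = 17,096.7

17100 x g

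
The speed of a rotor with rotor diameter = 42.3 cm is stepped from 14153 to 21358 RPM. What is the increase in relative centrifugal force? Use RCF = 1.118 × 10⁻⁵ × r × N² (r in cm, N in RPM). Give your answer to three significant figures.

r = 42.3 / 2 = 21.15 cm
RCF₁ = 1.118 × 10⁻⁵ × 21.15 × (14153)² = 1.118 × 10⁻⁵ × 21.15 × 200,307,409 ≈ 47,364.1 × g
RCF₂ = 1.118 × 10⁻⁵ × 21.15 × (21358)² = 1.118 × 10⁻⁵ × 21.15 × 456,164,164 ≈ 107,863.2 × g
Increase = 107,863.2 − 47,364.1 = 60,499.1

≈ 60500 ×g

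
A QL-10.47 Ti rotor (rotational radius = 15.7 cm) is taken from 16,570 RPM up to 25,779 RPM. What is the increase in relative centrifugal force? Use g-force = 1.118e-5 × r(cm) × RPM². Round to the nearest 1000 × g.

RCF₁ = 1.118 × 10⁻⁵ × 15.7 × (16570)² = 1.118 × 10⁻⁵ × 15.7 × 274,564,900 ≈ 48,193.3 × g
RCF₂ = 1.118 × 10⁻⁵ × 15.7 × (25779)² = 1.118 × 10⁻⁵ × 15.7 × 664,556,841 ≈ 116,647 × g
Increase = 116,647 − 48,193.3 = 68,453.7

68000 ×g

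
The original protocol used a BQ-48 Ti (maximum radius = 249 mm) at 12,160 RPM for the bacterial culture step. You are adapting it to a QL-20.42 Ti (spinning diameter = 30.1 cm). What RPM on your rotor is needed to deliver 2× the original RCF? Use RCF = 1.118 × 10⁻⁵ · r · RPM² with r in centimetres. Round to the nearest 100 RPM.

22100 RPM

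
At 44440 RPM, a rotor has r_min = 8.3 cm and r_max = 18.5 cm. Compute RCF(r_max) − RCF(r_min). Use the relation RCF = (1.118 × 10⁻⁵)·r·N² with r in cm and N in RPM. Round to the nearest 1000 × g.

ΔRCF = 1.118 × 10⁻⁵ × (r_max − r_min) × N² = 1.118 × 10⁻⁵ × 10.2 × 1,974,913,600 ≈ 225,211.2

225000 × g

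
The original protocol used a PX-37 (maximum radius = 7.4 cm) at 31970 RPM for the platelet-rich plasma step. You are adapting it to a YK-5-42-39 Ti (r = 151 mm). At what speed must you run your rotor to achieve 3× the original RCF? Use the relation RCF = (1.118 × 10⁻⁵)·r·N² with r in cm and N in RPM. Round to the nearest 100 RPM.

38800 RPM

RCF_original = 1.118 × 10⁻⁵ × 7.4 × (31970)² = 1.118 × 10⁻⁵ × 7.4 × 1,022,080,900 ≈ 84,558.8 × g
Target RCF = 3 × 84,558.8 ≈ 253,676.4 × g
Your rotor: r = 151 mm = 15.1 cm
253,676.4 = 1.118 × 10⁻⁵ × 15.1 × N²
N² = 253,676.4 / (16.8818 × 10⁻⁵) = 1,502,662,038
N ≈ √1,502,662,038 ≈ 38,764.2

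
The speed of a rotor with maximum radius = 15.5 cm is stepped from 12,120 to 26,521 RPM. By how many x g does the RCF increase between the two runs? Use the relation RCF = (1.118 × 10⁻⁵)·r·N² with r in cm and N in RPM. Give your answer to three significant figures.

RCF₁ = 1.118 × 10⁻⁵ × 15.5 × (12120)² = 1.118 × 10⁻⁵ × 15.5 × 146,894,400 ≈ 25,455.3 × g
RCF₂ = 1.118 × 10⁻⁵ × 15.5 × (26521)² = 1.118 × 10⁻⁵ × 15.5 × 703,363,441 ≈ 121,885.9 × g
Increase = 121,885.9 − 25,455.3 = 96,430.6

96400 x g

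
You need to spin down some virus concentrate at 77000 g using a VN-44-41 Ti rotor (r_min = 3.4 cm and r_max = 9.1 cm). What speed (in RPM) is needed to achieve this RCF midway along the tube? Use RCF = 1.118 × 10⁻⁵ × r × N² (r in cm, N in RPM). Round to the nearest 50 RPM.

r_avg = (3.4 + 9.1) / 2 = 6.25 cm
77,000 = 1.118 × 10⁻⁵ × 6.25 × N²
N² = 77,000 / (6.9875 × 10⁻⁵) = 1,101,967,800
N ≈ √1,101,967,800 ≈ 33,195.9

33200 RPM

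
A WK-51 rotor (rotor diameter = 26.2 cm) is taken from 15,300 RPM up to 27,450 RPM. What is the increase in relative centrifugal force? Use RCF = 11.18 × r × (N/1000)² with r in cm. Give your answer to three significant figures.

≈ 76100 x g

r = 26.2 / 2 = 13.1 cm
RCF₁ = 11.18 × 13.1 × (15.3)² = 11.18 × 13.1 × 234.09 ≈ 34,284.4 × g
RCF₂ = 11.18 × 13.1 × (27.45)² = 11.18 × 13.1 × 753.5025 ≈ 110,356.5 × g
Increase = 110,356.5 − 34,284.4 = 76,072.1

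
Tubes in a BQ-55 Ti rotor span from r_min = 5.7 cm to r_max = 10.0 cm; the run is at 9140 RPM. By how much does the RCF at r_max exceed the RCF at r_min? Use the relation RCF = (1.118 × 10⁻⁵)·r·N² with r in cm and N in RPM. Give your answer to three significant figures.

RCF_max = 1.118 × 10⁻⁵ × 10 × (9140)² = 1.118 × 10⁻⁵ × 10 × 83,539,600 ≈ 9,339.7 × g
RCF_min = 1.118 × 10⁻⁵ × 5.7 × (9140)² = 1.118 × 10⁻⁵ × 5.7 × 83,539,600 ≈ 5,323.6 × g
ΔRCF = 9,339.7 − 5,323.6 = 4,016.1

ΔRCF ≈ 4020 g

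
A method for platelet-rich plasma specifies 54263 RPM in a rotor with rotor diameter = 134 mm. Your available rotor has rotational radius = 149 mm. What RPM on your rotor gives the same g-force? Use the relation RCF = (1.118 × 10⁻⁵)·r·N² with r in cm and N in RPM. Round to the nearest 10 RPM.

≈ 36390 RPM

Original rotor: r = 134 mm / 2 = 67 mm = 6.7 cm
RCF = 1.118 × 10⁻⁵ × r × N²
RCF_original = 1.118 × 10⁻⁵ × 6.7 × (54263)² = 1.118 × 10⁻⁵ × 6.7 × 2,944,473,169 ≈ 220,558.7 × g
Your rotor: r = 149 mm = 14.9 cm
220,558.7 = 1.118 × 10⁻⁵ × 14.9 × N²
N² = 220,558.7 / (16.6582 × 10⁻⁵) = 1,324,024,805
N ≈ √1,324,024,805 ≈ 36,387.2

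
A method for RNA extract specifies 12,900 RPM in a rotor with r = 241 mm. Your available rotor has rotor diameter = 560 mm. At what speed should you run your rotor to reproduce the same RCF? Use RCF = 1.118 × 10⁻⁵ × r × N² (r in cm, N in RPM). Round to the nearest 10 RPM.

Original rotor: r = 241 mm = 24.1 cm
RCF_original = 1.118 × 10⁻⁵ × 24.1 × (12900)² = 1.118 × 10⁻⁵ × 24.1 × 166,410,000 ≈ 44,837.2 × g
Your rotor: r = 560 mm / 2 = 280 mm = 28 cm
44,837.2 = 1.118 × 10⁻⁵ × 28 × N²
N² = 44,837.2 / (31.304 × 10⁻⁵) = 143,231,536
N ≈ √143,231,536 ≈ 11,967.9

11970 RPM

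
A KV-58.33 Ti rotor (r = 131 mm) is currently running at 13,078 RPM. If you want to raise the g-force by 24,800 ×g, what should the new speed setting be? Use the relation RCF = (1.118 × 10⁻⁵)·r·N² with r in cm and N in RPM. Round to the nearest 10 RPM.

18450 RPM

r = 131 mm = 13.1 cm
Current RCF = 1.118 × 10⁻⁵ × 13.1 × (13078)² = 1.118 × 10⁻⁵ × 13.1 × 171,034,084 ≈ 25,049.3 × g
Target RCF = 25,049.3 + 24,800 = 49,849.3 × g
N² = 49,849.3 / (14.6458 × 10⁻⁵) = 340,365,839
N ≈ √340,365,839 ≈ 18,449.0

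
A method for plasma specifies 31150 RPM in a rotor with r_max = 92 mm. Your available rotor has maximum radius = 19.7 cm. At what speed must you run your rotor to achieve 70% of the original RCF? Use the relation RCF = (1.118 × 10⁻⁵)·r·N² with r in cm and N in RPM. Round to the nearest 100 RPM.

17800 RPM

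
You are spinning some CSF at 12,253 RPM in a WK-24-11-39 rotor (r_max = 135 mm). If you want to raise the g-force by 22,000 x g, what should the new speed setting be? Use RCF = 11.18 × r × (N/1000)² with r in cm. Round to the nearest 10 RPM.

N₂ ≈ 17200 RPM

r = 135 mm = 13.5 cm
Current RCF = 11.18 × 13.5 × (12.253)² = 11.18 × 13.5 × 150.136009 ≈ 22,660 × g
Target RCF = 22,660 + 22,000 = 44,660 × g
(N/1000)² = 44,660 / 150.93 = 295.8988
N = 1000 × √295.8988 ≈ 17,201.7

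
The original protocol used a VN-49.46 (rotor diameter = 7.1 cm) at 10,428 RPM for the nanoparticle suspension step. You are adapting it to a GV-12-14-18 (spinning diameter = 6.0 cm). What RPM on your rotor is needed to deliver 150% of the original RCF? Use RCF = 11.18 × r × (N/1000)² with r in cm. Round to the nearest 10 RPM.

13890 RPM

Original rotor: r = 7.1 / 2 = 3.55 cm
RCF = 11.18 × r × (N/1000)²
RCF_original = 11.18 × 3.55 × (10.428)² = 11.18 × 3.55 × 108.743184 ≈ 4,315.9 × g
Target RCF = 1.5 × 4,315.9 ≈ 6,473.8 × g
Your rotor: r = 6.0 / 2 = 3 cm
6,473.8 = 11.18 × 3 × (N/1000)²
(N/1000)² = 6,473.8 / 33.54 = 193.0173
N = 1000 × √193.0173 ≈ 13,893.1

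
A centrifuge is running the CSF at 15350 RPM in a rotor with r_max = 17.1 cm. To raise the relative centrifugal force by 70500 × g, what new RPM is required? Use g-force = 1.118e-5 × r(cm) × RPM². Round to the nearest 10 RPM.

Current RCF = 1.118 × 10⁻⁵ × 17.1 × (15350)² = 1.118 × 10⁻⁵ × 17.1 × 235,622,500 ≈ 45,045.8 × g
Target RCF = 45,045.8 + 70,500 = 115,545.8 × g
N² = 115,545.8 / (19.1178 × 10⁻⁵) = 604,388,580
N ≈ √604,388,580 ≈ 24,584.3

≈ 24580 RPM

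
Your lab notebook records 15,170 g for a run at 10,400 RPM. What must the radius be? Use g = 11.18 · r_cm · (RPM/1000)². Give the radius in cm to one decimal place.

r ≈ 12.5 cm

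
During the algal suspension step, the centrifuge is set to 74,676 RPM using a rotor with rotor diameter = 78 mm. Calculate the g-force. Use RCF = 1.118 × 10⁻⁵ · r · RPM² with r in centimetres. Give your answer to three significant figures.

r = 78 mm / 2 = 39 mm = 3.9 cm
RCF = 1.118 × 10⁻⁵ × r × N²
RCF = 1.118 × 10⁻⁵ × 3.9 × (74676)² = 1.118 × 10⁻⁵ × 3.9 × 5,576,504,976 ≈ 243,146.8 × g

243000 × g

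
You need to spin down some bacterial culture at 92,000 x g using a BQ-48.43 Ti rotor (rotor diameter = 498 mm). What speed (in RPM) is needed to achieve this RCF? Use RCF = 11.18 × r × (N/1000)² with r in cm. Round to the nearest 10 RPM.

18180 RPM

r = 498 mm / 2 = 249 mm = 24.9 cm
92,000 = 11.18 × 24.9 × (N/1000)²
(N/1000)² = 92,000 / 278.382 = 330.4811
N = 1000 × √330.4811 ≈ 18,179.1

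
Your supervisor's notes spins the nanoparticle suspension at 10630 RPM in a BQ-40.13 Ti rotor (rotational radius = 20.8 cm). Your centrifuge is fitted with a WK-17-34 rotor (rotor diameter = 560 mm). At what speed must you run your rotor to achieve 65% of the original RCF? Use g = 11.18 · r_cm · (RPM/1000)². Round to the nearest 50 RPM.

≈ 7400 RPM

RCF_original = 11.18 × 20.8 × (10.63)² = 11.18 × 20.8 × 112.9969 ≈ 26,276.8 × g
Target RCF = 0.65 × 26,276.8 ≈ 17,079.9 × g
Your rotor: r = 560 mm / 2 = 280 mm = 28 cm
17,079.9 = 11.18 × 28 × (N/1000)²
(N/1000)² = 17,079.9 / 313.04 = 54.5614
N = 1000 × √54.5614 ≈ 7,386.6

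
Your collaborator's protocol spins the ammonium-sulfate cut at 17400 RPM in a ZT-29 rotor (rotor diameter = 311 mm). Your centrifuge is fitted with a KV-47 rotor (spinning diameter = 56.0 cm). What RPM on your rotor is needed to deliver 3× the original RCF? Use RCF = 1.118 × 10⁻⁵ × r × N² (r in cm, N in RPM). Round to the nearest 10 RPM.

≈ 22460 RPM

Original rotor: r = 311 mm / 2 = 155.5 mm = 15.55 cm
RCF_original = 1.118 × 10⁻⁵ × 15.55 × (17400)² = 1.118 × 10⁻⁵ × 15.55 × 302,760,000 ≈ 52,634.5 × g
Target RCF = 3 × 52,634.5 ≈ 157,903.5 × g
Your rotor: r = 56.0 / 2 = 28 cm
157,903.5 = 1.118 × 10⁻⁵ × 28 × N²
N² = 157,903.5 / (31.304 × 10⁻⁵) = 504,419,563
N ≈ √504,419,563 ≈ 22,459.3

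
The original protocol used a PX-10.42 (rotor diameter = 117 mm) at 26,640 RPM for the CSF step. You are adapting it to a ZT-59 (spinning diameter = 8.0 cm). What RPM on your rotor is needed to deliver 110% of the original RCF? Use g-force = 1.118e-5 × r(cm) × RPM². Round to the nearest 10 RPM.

≈ 33790 RPM

Original rotor: r = 117 mm / 2 = 58.5 mm = 5.85 cm
RCF_original = 1.118 × 10⁻⁵ × 5.85 × (26640)² = 1.118 × 10⁻⁵ × 5.85 × 709,689,600 ≈ 46,415.8 × g
Target RCF = 1.1 × 46,415.8 ≈ 51,057.4 × g
Your rotor: r = 8.0 / 2 = 4 cm
51,057.4 = 1.118 × 10⁻⁵ × 4 × N²
N² = 51,057.4 / (4.472 × 10⁻⁵) = 1,141,712,880
N ≈ √1,141,712,880 ≈ 33,789.2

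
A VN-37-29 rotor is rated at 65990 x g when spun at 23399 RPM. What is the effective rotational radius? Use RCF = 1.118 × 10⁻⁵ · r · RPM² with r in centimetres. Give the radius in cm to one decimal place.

≈ 10.8 cm

RCF = 1.118 × 10⁻⁵ × r × N²
65990 = 1.118 × 10⁻⁵ × r × (23399)²
r = 65990 / (1.118 × 10⁻⁵ × 547,513,201) = 65990 / 6121.198 ≈ 10.781 cm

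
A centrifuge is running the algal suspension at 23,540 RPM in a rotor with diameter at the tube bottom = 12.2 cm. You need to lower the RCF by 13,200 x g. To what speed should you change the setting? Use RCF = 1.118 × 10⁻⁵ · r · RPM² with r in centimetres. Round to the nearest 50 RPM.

r = 12.2 / 2 = 6.1 cm
Current RCF = 1.118 × 10⁻⁵ × 6.1 × (23540)² = 1.118 × 10⁻⁵ × 6.1 × 554,131,600 ≈ 37,790.7 × g
Target RCF = 37,790.7 − 13,200 = 24,590.7 × g
N² = 24,590.7 / (6.8198 × 10⁻⁵) = 360,578,023
N ≈ √360,578,023 ≈ 18,988.9

≈ 19000 RPM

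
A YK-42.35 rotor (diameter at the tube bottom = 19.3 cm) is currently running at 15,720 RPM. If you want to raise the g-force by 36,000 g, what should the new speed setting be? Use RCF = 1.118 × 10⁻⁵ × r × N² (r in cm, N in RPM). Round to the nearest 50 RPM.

r = 19.3 / 2 = 9.65 cm
Current RCF = 1.118 × 10⁻⁵ × 9.65 × (15720)² = 1.118 × 10⁻⁵ × 9.65 × 247,118,400 ≈ 26,660.9 × g
Target RCF = 26,660.9 + 36,000 = 62,660.9 × g
N² = 62,660.9 / (10.7887 × 10⁻⁵) = 580,801,209
N ≈ √580,801,209 ≈ 24,099.8

≈ 24100 RPM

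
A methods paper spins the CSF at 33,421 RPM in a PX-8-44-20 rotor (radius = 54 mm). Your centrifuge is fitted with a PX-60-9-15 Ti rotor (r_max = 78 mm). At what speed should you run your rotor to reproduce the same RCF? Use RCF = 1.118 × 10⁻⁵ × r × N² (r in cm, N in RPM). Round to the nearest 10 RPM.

Original rotor: r = 54 mm = 5.4 cm
RCF_original = 1.118 × 10⁻⁵ × 5.4 × (33421)² = 1.118 × 10⁻⁵ × 5.4 × 1,116,963,241 ≈ 67,433.3 × g
Your rotor: r = 78 mm = 7.8 cm
67,433.3 = 1.118 × 10⁻⁵ × 7.8 × N²
N² = 67,433.3 / (8.7204 × 10⁻⁵) = 773,282,189
N ≈ √773,282,189 ≈ 27,808.0

27810 RPM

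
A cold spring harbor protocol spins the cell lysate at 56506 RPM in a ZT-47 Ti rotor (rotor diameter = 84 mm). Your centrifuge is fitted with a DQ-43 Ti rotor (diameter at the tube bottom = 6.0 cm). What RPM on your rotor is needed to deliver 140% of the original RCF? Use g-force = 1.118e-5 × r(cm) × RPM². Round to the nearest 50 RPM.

≈ 79100 RPM

Original rotor: r = 84 mm / 2 = 42 mm = 4.2 cm
RCF_original = 1.118 × 10⁻⁵ × 4.2 × (56506)² = 1.118 × 10⁻⁵ × 4.2 × 3,192,928,036 ≈ 149,927.1 × g
Target RCF = 1.4 × 149,927.1 ≈ 209,897.9 × g
Your rotor: r = 6.0 / 2 = 3 cm
209,897.9 = 1.118 × 10⁻⁵ × 3 × N²
N² = 209,897.9 / (3.354 × 10⁻⁵) = 6,258,136,553
N ≈ √6,258,136,553 ≈ 79,108.4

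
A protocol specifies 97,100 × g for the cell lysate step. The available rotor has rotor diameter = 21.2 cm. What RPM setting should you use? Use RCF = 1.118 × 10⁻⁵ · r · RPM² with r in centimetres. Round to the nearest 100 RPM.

≈ 28600 RPM

r = 21.2 / 2 = 10.6 cm
RCF = 1.118 × 10⁻⁵ × r × N²
97,100 = 1.118 × 10⁻⁵ × 10.6 × N²
N² = 97,100 / (11.8508 × 10⁻⁵) = 819,353,968
N ≈ √819,353,968 ≈ 28,624.4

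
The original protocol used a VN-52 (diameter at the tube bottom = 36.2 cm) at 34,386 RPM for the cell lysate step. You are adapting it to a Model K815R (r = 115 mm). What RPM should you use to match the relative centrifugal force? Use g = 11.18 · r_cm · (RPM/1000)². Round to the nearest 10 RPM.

≈ 43140 RPM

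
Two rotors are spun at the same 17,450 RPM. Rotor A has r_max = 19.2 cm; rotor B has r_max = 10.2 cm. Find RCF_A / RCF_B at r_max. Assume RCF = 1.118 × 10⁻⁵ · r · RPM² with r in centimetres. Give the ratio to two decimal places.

At fixed N, RCF ∝ r, so RCF_A/RCF_B = r_A/r_B = 19.2 / 10.2 = 1.8824.

1.88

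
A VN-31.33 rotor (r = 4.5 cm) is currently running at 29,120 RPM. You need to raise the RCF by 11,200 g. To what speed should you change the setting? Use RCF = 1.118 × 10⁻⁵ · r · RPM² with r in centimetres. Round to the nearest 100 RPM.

≈ 32700 RPM

Current RCF = 1.118 × 10⁻⁵ × 4.5 × (29120)² = 1.118 × 10⁻⁵ × 4.5 × 847,974,400 ≈ 42,661.6 × g
Target RCF = 42,661.6 + 11,200 = 53,861.6 × g
N² = 53,861.6 / (5.031 × 10⁻⁵) = 1,070,594,315
N ≈ √1,070,594,315 ≈ 32,719.9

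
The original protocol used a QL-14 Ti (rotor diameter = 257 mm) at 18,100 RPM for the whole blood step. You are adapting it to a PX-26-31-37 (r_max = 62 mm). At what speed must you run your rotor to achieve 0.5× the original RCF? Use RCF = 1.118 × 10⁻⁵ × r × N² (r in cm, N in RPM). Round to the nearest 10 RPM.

Original rotor: r = 257 mm / 2 = 128.5 mm = 12.85 cm
RCF_original = 1.118 × 10⁻⁵ × 12.85 × (18100)² = 1.118 × 10⁻⁵ × 12.85 × 327,610,000 ≈ 47,065.4 × g
Target RCF = 0.5 × 47,065.4 ≈ 23,532.7 × g
Your rotor: r = 62 mm = 6.2 cm
23,532.7 = 1.118 × 10⁻⁵ × 6.2 × N²
N² = 23,532.7 / (6.9316 × 10⁻⁵) = 339,498,817
N ≈ √339,498,817 ≈ 18,425.5

≈ 18430 RPM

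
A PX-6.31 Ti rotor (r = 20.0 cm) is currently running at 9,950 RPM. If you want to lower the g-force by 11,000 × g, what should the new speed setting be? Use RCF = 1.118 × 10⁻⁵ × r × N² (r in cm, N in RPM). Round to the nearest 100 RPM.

7100 RPM

Current RCF = 1.118 × 10⁻⁵ × 20 × (9950)² = 1.118 × 10⁻⁵ × 20 × 99,002,500 ≈ 22,137 × g
Target RCF = 22,137 − 11,000 = 11,137 × g
N² = 11,137 / (22.36 × 10⁻⁵) = 49,807,692
N ≈ √49,807,692 ≈ 7,057.5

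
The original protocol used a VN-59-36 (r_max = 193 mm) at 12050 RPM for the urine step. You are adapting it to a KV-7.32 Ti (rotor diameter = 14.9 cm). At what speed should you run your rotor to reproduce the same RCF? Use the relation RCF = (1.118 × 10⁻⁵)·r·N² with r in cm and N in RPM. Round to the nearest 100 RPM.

19400 RPM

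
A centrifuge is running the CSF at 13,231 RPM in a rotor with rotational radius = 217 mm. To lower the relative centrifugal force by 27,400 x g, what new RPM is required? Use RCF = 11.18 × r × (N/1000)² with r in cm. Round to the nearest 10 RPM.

r = 217 mm = 21.7 cm
Current RCF = 11.18 × 21.7 × (13.231)² = 11.18 × 21.7 × 175.059361 ≈ 42,470.5 × g
Target RCF = 42,470.5 − 27,400 = 15,070.5 × g
(N/1000)² = 15,070.5 / 242.606 = 62.11924
N = 1000 × √62.11924 ≈ 7,881.6

7880 RPM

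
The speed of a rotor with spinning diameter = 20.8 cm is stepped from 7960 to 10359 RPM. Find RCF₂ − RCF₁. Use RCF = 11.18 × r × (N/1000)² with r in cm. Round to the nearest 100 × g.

5100 × g

r = 20.8 / 2 = 10.4 cm
RCF₁ = 11.18 × 10.4 × (7.96)² = 11.18 × 10.4 × 63.3616 ≈ 7,367.2 × g
RCF₂ = 11.18 × 10.4 × (10.359)² = 11.18 × 10.4 × 107.308881 ≈ 12,477 × g
Increase = 12,477 − 7,367.2 = 5,109.8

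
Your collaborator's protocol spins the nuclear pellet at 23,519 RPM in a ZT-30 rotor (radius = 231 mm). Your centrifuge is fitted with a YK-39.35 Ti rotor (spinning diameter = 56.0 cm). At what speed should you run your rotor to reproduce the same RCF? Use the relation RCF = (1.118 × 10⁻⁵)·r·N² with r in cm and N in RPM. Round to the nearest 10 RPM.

≈ 21360 RPM

Original rotor: r = 231 mm = 23.1 cm
RCF_original = 1.118 × 10⁻⁵ × 23.1 × (23519)² = 1.118 × 10⁻⁵ × 23.1 × 553,143,361 ≈ 142,853.7 × g
Your rotor: r = 56.0 / 2 = 28 cm
142,853.7 = 1.118 × 10⁻⁵ × 28 × N²
N² = 142,853.7 / (31.304 × 10⁻⁵) = 456,343,279
N ≈ √456,343,279 ≈ 21,362.2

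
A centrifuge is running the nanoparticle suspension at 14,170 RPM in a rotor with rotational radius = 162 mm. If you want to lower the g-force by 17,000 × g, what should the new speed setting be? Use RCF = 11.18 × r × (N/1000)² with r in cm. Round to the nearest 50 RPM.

10350 RPM

r = 162 mm = 16.2 cm
Current RCF = 11.18 × 16.2 × (14.17)² = 11.18 × 16.2 × 200.7889 ≈ 36,366.1 × g
Target RCF = 36,366.1 − 17,000 = 19,366.1 × g
(N/1000)² = 19,366.1 / 181.116 = 106.9265
N = 1000 × √106.9265 ≈ 10,340.5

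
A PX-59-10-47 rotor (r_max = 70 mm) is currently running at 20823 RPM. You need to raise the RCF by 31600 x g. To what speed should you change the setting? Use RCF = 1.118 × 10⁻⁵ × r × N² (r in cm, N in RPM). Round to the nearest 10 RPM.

N₂ ≈ 28940 RPM

r = 70 mm = 7.0 cm
Current RCF = 1.118 × 10⁻⁵ × 7 × (20823)² = 1.118 × 10⁻⁵ × 7 × 433,597,329 ≈ 33,933.3 × g
Target RCF = 33,933.3 + 31,600 = 65,533.3 × g
N² = 65,533.3 / (7.826 × 10⁻⁵) = 837,379,249
N ≈ √837,379,249 ≈ 28,937.5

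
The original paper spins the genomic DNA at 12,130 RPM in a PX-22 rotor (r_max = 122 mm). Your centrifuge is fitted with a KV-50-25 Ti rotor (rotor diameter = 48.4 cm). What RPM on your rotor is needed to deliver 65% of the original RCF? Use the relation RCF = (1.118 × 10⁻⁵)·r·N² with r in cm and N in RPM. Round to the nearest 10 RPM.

Original rotor: r = 122 mm = 12.2 cm
RCF = 1.118 × 10⁻⁵ × r × N²
RCF_original = 1.118 × 10⁻⁵ × 12.2 × (12130)² = 1.118 × 10⁻⁵ × 12.2 × 147,136,900 ≈ 20,068.9 × g
Target RCF = 0.65 × 20,068.9 ≈ 13,044.8 × g
Your rotor: r = 48.4 / 2 = 24.2 cm
13,044.8 = 1.118 × 10⁻⁵ × 24.2 × N²
N² = 13,044.8 / (27.0556 × 10⁻⁵) = 48,214,787
N ≈ √48,214,787 ≈ 6,943.7

≈ 6940 RPM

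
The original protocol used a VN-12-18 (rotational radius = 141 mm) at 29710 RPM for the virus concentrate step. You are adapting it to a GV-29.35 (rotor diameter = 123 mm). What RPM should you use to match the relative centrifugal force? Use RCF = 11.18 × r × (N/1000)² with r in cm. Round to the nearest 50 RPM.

Original rotor: r = 141 mm = 14.1 cm
RCF_original = 11.18 × 14.1 × (29.71)² = 11.18 × 14.1 × 882.6841 ≈ 139,144.6 × g
Your rotor: r = 123 mm / 2 = 61.5 mm = 6.15 cm
139,144.6 = 11.18 × 6.15 × (N/1000)²
(N/1000)² = 139,144.6 / 68.757 = 2023.715
N = 1000 × √2023.715 ≈ 44,985.7

≈ 45000 RPM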